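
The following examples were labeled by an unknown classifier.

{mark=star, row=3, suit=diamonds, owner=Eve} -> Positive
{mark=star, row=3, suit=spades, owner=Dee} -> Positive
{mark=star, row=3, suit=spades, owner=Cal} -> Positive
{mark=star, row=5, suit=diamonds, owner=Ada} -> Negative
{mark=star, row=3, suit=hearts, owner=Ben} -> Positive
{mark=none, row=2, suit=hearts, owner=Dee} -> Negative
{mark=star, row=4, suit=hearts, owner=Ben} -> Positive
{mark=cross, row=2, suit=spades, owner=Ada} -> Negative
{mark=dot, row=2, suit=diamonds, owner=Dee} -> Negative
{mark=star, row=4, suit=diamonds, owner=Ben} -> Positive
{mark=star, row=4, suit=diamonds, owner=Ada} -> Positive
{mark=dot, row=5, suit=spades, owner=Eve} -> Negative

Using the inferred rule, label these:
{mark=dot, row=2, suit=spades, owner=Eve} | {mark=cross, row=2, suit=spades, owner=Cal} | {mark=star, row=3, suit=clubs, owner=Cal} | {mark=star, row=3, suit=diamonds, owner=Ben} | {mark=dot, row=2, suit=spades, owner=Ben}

Negative, Negative, Positive, Positive, Negative

Every 'Positive' example satisfies: mark is star AND row ≤ 4. None of the 'Negative' examples do.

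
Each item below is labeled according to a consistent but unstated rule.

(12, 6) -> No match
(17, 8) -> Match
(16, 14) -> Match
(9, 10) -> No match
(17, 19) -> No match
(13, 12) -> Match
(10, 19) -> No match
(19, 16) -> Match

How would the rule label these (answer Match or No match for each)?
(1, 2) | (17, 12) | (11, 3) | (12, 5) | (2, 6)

Every 'Match' example satisfies: first > second AND sum ≥ 19. None of the 'No match' examples do.
(1, 2): 1 < 2, 1+2 = 3, doesn't qualify → No match. (17, 12): 17 > 12, 17+12 = 29, qualifies → Match. (11, 3): 11 > 3, 11+3 = 14, doesn't qualify → No match. (12, 5): 12 > 5, 12+5 = 17, doesn't qualify → No match. (2, 6): 2 < 6, 2+6 = 8, doesn't qualify → No match.

No match, Match, No match, No match, No match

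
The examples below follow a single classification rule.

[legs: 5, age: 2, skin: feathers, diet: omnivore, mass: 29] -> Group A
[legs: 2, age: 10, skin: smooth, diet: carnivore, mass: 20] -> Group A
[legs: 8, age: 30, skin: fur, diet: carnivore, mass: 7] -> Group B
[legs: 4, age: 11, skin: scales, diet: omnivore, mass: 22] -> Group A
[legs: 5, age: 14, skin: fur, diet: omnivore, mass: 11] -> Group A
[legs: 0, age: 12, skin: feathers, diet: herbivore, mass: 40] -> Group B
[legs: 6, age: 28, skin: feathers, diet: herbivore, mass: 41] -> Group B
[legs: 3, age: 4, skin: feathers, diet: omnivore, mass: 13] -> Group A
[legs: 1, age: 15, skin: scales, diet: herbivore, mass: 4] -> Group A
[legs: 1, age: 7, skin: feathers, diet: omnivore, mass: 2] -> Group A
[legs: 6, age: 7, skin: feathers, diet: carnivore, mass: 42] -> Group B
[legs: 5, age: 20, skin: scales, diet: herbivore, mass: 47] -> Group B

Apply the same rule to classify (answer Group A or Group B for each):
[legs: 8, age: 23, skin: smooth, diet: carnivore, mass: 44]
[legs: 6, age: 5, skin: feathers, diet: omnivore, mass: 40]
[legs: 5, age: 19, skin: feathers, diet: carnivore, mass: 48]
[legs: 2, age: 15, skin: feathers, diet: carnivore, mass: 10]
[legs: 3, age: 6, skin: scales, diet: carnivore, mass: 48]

All 'Group A' examples share one property — age ≤ 15 AND mass ≤ 29 — and every 'Group B' example lacks it.
[legs: 8, age: 23, skin: smooth, diet: carnivore, mass: 44]: Group B (age = 23, mass = 44).
[legs: 6, age: 5, skin: feathers, diet: omnivore, mass: 40]: Group B (age = 5, mass = 40).
[legs: 5, age: 19, skin: feathers, diet: carnivore, mass: 48]: Group B (age = 19, mass = 48).
[legs: 2, age: 15, skin: feathers, diet: carnivore, mass: 10]: Group A (age = 15, mass = 10).
[legs: 3, age: 6, skin: scales, diet: carnivore, mass: 48]: Group B (age = 6, mass = 48).

Group B, Group B, Group B, Group A, Group B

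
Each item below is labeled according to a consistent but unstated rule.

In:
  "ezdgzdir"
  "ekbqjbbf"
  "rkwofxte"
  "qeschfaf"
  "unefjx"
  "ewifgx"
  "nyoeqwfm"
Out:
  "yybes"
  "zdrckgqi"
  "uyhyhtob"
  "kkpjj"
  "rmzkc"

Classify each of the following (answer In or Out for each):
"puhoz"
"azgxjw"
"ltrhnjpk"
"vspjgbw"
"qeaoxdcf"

Out, Out, Out, Out, In

The classifier is using: even length AND contains 'e'.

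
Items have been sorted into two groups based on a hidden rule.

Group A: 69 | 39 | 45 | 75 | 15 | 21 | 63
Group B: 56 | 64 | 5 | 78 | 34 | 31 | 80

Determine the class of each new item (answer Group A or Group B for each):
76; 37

Group B, Group B

The classifier is using: ≡ 3 (mod 6).
76: 76 mod 6 = 4 — does not pass, so Group B.
37: 37 mod 6 = 1 — does not pass, so Group B.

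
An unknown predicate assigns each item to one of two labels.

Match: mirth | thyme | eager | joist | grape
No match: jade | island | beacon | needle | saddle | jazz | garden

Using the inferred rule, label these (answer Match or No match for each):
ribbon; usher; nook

One predicate separates the groups cleanly: odd length.
ribbon → length 6 → No match.
usher → length 5 → Match.
nook → length 4 → No match.

No match, Match, No match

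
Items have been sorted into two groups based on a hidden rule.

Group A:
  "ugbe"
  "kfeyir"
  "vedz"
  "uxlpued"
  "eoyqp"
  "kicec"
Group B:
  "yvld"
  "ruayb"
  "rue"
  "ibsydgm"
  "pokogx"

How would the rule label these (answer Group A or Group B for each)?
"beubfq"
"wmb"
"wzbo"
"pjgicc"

Group A, Group B, Group B, Group B

'Group A' ⟺ length ≥ 4 AND contains 'e'.
"beubfq": Group A (length 6, has 'e').
"wmb": Group B (length 3, no 'e').
"wzbo": Group B (length 4, no 'e').
"pjgicc": Group B (length 6, no 'e').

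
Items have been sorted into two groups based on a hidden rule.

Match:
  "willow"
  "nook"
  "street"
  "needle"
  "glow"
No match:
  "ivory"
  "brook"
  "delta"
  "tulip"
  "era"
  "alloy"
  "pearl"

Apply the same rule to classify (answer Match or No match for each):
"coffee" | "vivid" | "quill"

Checking candidate rules against both groups, what survives is: even length.

Match, No match, No match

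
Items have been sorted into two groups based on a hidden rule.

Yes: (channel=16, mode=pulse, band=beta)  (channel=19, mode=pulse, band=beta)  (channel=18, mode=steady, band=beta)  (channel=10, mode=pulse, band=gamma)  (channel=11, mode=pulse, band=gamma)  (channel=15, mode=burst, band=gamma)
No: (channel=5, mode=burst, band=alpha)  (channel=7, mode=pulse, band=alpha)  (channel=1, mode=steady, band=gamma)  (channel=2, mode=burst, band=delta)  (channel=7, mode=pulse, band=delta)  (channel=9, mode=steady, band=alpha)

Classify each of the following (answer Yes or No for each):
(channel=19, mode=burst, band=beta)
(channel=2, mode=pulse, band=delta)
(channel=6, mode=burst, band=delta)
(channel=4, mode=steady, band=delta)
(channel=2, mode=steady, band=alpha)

Yes, No, No, No, No

All 'Yes' examples share one property — channel ≥ 10 — and every 'No' example lacks it.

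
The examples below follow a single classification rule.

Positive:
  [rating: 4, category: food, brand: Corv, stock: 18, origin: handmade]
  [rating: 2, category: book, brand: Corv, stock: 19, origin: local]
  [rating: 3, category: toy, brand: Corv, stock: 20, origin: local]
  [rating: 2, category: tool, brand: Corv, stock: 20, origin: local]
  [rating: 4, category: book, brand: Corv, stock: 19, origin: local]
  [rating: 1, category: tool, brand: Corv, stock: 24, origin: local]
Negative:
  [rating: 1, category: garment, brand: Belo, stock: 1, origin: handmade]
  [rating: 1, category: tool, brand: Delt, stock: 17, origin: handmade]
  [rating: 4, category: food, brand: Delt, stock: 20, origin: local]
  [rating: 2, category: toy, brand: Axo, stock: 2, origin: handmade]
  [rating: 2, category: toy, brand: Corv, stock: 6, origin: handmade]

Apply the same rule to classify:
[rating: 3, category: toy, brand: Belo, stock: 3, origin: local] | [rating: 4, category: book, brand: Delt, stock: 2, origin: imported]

'Positive' ⟺ brand is Corv AND stock ≥ 17.
[rating: 3, category: toy, brand: Belo, stock: 3, origin: local] → brand is Belo, stock = 3 → Negative. [rating: 4, category: book, brand: Delt, stock: 2, origin: imported] → brand is Delt, stock = 2 → Negative.

Negative, Negative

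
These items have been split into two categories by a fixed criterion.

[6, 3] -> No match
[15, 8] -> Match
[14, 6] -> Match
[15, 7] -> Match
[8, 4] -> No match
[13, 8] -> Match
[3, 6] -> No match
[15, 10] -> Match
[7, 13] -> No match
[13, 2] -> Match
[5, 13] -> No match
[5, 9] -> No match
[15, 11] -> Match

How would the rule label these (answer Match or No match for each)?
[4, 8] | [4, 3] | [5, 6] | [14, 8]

A rule that fits every label: first ≥ 9 — true of each 'Match' example, false of each 'No match' one.
No match: [4, 8], since first 4. No match: [4, 3], since first 4. No match: [5, 6], since first 5. Match: [14, 8], since first 14.

No match, No match, No match, Match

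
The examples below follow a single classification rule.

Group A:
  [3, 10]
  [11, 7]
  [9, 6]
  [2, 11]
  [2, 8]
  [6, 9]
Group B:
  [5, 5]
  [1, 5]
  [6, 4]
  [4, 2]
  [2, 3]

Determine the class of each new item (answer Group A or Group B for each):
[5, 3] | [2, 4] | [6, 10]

The distinguishing property — second ≥ 6 — holds for all the 'Group A' cases and none of the 'Group B' cases.
[5, 3] → second 3 → Group B. [2, 4] → second 4 → Group B. [6, 10] → second 10 → Group A.

Group B, Group B, Group A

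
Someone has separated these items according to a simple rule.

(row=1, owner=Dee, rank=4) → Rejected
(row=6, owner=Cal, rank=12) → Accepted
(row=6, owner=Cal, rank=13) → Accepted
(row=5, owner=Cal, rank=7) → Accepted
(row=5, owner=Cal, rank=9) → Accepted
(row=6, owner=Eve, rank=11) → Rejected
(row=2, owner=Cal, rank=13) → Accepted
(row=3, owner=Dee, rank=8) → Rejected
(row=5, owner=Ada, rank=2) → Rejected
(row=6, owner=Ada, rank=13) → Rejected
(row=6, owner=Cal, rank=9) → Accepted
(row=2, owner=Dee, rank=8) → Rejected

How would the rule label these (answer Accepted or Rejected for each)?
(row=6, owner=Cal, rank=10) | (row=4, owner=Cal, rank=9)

Rule: owner is Cal. This holds for each 'Accepted' example and fails for each 'Rejected' one.

Accepted, Accepted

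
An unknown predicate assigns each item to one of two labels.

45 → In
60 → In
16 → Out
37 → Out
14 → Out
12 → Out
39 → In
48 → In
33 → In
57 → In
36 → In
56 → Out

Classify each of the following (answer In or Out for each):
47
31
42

A rule that fits every label: multiple of 3 AND at least 14 — true of each 'In' example, false of each 'Out' one.
47: 47 = 3·15 + 2, 47 ≥ 14 — lacks this property, so Out.
31: 31 = 3·10 + 1, 31 ≥ 14 — lacks this property, so Out.
42: 42 = 3·14, 42 ≥ 14 — passes, so In.

Out, Out, In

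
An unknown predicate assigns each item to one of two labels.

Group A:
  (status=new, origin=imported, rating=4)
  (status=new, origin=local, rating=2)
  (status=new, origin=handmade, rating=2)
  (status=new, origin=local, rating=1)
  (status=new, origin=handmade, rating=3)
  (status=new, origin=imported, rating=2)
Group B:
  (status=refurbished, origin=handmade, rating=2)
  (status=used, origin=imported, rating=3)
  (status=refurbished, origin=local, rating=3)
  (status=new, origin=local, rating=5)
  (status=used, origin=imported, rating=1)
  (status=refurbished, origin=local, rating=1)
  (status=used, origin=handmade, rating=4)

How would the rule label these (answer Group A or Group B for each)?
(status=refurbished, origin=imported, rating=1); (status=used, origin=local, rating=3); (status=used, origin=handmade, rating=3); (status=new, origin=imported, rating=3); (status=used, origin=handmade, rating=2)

Group B, Group B, Group B, Group A, Group B

The simplest hypothesis consistent with all the labels is: status is new AND rating ≤ 4.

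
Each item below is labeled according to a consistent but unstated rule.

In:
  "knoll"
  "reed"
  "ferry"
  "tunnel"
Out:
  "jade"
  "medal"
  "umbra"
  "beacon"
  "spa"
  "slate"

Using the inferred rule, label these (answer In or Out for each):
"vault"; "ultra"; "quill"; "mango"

Out, Out, In, Out

One predicate separates the groups cleanly: has a double letter.
"vault": no doubled letter — doesn't qualify, so Out.
"ultra": no doubled letter — doesn't qualify, so Out.
"quill": 'll' doubled — matches, so In.
"mango": no doubled letter — doesn't qualify, so Out.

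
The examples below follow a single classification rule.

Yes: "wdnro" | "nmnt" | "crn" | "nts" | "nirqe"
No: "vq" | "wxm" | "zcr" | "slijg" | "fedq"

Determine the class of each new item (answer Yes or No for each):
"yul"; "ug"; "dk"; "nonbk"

No, No, No, Yes

Every 'Yes' example satisfies: contains 'n'. None of the 'No' examples do.
"yul": no 'n', does not satisfy this → No. "ug": no 'n', does not satisfy this → No. "dk": no 'n', does not satisfy this → No. "nonbk": has 'n', has this property → Yes.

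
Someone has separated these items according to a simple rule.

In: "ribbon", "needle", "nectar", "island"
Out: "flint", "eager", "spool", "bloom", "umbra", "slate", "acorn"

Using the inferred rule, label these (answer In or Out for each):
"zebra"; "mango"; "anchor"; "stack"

Out, Out, In, Out

One predicate separates the groups cleanly: even length.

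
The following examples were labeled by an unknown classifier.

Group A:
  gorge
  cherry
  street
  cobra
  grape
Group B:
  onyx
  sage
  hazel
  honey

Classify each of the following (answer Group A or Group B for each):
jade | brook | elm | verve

Group B, Group A, Group B, Group A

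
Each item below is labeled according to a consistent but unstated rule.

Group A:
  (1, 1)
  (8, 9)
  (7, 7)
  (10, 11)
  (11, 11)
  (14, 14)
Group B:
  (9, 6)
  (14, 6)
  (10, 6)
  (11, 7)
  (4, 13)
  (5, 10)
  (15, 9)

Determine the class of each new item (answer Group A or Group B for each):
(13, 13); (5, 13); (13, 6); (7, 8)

Group A, Group B, Group B, Group A

The distinguishing property — |first − second| ≤ 1 — holds for all the 'Group A' cases and none of the 'Group B' cases.
Group A: (13, 13), since |13−13| = 0.
Group B: (5, 13), since |5−13| = 8.
Group B: (13, 6), since |13−6| = 7.
Group A: (7, 8), since |7−8| = 1.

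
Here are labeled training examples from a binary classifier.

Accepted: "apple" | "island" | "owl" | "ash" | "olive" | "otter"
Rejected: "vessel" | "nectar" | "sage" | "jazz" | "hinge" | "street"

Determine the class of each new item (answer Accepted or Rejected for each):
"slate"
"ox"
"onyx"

A rule that fits every label: starts with a vowel — true of each 'Accepted' example, false of each 'Rejected' one.
"slate" — starts with 's', hence Rejected.
"ox" — starts with 'o', hence Accepted.
"onyx" — starts with 'o', hence Accepted.

Rejected, Accepted, Accepted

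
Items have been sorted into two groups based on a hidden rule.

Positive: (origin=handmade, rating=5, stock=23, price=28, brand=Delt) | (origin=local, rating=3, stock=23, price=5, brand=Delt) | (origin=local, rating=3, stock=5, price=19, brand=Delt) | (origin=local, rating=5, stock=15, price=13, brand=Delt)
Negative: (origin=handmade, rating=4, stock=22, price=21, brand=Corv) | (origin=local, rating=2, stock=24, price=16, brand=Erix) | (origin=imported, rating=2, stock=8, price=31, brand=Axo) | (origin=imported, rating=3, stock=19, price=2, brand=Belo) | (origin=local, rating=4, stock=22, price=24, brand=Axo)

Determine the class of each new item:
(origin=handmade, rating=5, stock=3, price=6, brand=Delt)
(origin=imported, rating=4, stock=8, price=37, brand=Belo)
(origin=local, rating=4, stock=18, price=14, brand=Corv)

Comparing the two groups points to one rule — brand is Delt.

Positive, Negative, Negative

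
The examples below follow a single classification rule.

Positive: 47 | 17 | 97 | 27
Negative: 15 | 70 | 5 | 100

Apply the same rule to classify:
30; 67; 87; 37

Negative, Positive, Positive, Positive

Rule: ends in digit 7. This holds for each 'Positive' example and fails for each 'Negative' one.
30: last digit 0, doesn't match → Negative.
67: last digit 7, meets the rule → Positive.
87: last digit 7, meets the rule → Positive.
37: last digit 7, meets the rule → Positive.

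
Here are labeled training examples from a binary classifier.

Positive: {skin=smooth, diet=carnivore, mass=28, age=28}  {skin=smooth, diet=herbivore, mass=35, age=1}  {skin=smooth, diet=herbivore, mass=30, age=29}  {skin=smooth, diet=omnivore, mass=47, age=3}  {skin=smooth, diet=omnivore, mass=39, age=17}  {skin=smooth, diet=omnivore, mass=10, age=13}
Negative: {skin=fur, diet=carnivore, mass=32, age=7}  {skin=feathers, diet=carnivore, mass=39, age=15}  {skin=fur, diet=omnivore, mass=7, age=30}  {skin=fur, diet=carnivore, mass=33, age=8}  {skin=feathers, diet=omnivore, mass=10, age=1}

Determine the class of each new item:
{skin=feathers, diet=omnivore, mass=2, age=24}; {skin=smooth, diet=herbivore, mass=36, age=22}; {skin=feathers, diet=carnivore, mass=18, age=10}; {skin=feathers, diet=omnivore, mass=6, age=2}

Comparing the two groups points to one rule — skin is smooth.
{skin=feathers, diet=omnivore, mass=2, age=24} → skin is feathers → Negative. {skin=smooth, diet=herbivore, mass=36, age=22} → skin is smooth → Positive. {skin=feathers, diet=carnivore, mass=18, age=10} → skin is feathers → Negative. {skin=feathers, diet=omnivore, mass=6, age=2} → skin is feathers → Negative.

Negative, Positive, Negative, Negative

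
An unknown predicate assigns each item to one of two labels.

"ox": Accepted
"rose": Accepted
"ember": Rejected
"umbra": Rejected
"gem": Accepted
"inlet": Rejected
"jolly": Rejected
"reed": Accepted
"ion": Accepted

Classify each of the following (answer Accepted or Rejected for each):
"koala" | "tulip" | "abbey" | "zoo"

A rule that fits every label: length ≤ 4 — true of each 'Accepted' example, false of each 'Rejected' one.
"koala": Rejected (length 5).
"tulip": Rejected (length 5).
"abbey": Rejected (length 5).
"zoo": Accepted (length 3).

Rejected, Rejected, Rejected, Accepted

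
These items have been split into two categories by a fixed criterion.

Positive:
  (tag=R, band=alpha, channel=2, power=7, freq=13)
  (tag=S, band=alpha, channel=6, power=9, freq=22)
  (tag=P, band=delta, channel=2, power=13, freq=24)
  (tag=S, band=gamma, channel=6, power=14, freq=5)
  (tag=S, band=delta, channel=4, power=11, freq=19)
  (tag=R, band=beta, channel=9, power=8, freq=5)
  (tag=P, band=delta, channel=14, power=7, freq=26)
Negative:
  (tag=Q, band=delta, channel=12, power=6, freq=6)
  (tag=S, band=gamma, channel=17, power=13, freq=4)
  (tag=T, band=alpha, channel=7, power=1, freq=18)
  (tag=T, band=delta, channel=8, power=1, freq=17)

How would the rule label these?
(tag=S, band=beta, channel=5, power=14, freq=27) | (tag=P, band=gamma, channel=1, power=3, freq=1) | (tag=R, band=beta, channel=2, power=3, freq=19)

Positive, Negative, Negative

The classifier is using: power ≥ 7 AND freq ≥ 5.
(tag=S, band=beta, channel=5, power=14, freq=27) — power = 14, freq = 27, hence Positive.
(tag=P, band=gamma, channel=1, power=3, freq=1) — power = 3, freq = 1, hence Negative.
(tag=R, band=beta, channel=2, power=3, freq=19) — power = 3, freq = 19, hence Negative.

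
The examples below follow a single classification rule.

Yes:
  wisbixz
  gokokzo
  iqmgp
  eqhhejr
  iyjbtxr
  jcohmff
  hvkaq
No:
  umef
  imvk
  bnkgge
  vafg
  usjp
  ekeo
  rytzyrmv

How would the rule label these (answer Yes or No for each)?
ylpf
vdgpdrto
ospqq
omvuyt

No, No, Yes, No

The pattern is that an item is 'Yes' exactly when: odd length.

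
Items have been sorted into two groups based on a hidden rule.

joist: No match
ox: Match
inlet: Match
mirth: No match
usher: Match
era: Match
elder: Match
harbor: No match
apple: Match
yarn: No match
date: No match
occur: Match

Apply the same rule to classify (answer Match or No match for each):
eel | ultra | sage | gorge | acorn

Match, Match, No match, No match, Match

Looking at the examples, the only property every 'Match' case has and every 'No match' case lacks is: starts with a vowel.
eel: starts with 'e', has this property → Match. ultra: starts with 'u', has this property → Match. sage: starts with 's', lacks this property → No match. gorge: starts with 'g', lacks this property → No match. acorn: starts with 'a', has this property → Match.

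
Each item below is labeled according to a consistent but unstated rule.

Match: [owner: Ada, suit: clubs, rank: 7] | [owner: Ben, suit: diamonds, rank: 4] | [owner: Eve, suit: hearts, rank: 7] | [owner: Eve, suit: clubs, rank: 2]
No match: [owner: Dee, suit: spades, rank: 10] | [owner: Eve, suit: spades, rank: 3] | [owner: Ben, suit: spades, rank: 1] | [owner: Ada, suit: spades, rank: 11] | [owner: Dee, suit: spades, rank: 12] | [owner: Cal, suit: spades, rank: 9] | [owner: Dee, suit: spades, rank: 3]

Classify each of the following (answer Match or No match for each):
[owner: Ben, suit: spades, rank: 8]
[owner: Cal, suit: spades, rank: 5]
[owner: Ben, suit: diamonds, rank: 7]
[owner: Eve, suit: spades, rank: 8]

The distinguishing property — suit is not spades — holds for all the 'Match' cases and none of the 'No match' cases.
[owner: Ben, suit: spades, rank: 8]: No match (suit is spades).
[owner: Cal, suit: spades, rank: 5]: No match (suit is spades).
[owner: Ben, suit: diamonds, rank: 7]: Match (suit is diamonds).
[owner: Eve, suit: spades, rank: 8]: No match (suit is spades).

No match, No match, Match, No match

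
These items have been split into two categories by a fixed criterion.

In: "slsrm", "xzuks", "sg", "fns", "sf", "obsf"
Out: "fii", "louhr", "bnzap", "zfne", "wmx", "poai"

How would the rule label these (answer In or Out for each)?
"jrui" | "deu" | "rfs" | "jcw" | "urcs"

The pattern is that an item is 'In' exactly when: contains 's'.
"jrui": no 's', doesn't qualify → Out. "deu": no 's', doesn't qualify → Out. "rfs": has 's', checks out → In. "jcw": no 's', doesn't qualify → Out. "urcs": has 's', checks out → In.

Out, Out, In, Out, In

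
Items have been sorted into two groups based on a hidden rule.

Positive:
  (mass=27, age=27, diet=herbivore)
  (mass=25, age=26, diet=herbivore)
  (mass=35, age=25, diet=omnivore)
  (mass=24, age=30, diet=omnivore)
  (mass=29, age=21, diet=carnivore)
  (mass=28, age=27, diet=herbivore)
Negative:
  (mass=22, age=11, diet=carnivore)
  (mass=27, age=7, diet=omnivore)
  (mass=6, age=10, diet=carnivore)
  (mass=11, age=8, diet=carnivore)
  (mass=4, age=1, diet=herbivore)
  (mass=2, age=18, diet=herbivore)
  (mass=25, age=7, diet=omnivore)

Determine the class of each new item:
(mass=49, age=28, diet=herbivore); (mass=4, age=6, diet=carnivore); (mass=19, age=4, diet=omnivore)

Positive, Negative, Negative

'Positive' ⟺ age ≥ 21.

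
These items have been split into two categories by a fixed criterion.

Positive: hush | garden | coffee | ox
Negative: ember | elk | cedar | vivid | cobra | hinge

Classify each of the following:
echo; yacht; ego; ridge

Positive, Negative, Negative, Negative

The simplest hypothesis consistent with all the labels is: even length.
echo: length 4 — passes, so Positive.
yacht: length 5 — lacks this property, so Negative.
ego: length 3 — lacks this property, so Negative.
ridge: length 5 — lacks this property, so Negative.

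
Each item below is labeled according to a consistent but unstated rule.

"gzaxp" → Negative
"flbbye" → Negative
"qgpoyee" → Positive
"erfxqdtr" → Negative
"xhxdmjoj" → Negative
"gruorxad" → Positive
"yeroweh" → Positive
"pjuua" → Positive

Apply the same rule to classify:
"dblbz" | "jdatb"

The simplest hypothesis consistent with all the labels is: has ≥ 2 vowels.
Negative: "dblbz", since 0 vowels.
Negative: "jdatb", since 1 vowel.

Negative, Negative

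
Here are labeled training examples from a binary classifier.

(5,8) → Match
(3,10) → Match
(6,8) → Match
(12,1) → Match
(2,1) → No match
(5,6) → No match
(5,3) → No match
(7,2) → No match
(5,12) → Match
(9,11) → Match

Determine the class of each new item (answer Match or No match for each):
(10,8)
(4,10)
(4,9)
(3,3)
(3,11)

Every 'Match' example satisfies: sum ≥ 13. None of the 'No match' examples do.
(10,8): Match (10+8 = 18).
(4,10): Match (4+10 = 14).
(4,9): Match (4+9 = 13).
(3,3): No match (3+3 = 6).
(3,11): Match (3+11 = 14).

Match, Match, Match, No match, Match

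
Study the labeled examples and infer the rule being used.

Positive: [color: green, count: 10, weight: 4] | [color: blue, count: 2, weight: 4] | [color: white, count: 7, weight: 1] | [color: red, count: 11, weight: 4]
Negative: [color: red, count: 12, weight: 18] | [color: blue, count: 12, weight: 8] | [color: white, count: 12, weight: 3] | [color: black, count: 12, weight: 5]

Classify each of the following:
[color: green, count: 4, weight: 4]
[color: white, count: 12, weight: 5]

Positive, Negative

One predicate separates the groups cleanly: count ≤ 11.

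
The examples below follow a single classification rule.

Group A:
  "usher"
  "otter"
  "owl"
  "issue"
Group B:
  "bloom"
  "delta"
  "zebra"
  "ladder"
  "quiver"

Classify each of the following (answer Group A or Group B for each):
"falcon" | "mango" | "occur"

Group B, Group B, Group A

The common property of the 'Group A' items is: starts with a vowel. No 'Group B' item has it.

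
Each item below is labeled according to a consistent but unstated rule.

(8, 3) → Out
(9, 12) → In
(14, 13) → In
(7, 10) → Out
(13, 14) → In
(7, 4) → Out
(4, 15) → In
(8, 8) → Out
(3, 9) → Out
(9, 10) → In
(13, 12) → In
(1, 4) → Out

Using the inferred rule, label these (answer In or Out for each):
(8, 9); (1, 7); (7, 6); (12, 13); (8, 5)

Out, Out, Out, In, Out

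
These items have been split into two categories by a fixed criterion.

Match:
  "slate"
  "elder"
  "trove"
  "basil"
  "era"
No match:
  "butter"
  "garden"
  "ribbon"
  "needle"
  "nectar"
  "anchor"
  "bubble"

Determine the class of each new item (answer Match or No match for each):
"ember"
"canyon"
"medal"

The simplest hypothesis consistent with all the labels is: odd length.

Match, No match, Match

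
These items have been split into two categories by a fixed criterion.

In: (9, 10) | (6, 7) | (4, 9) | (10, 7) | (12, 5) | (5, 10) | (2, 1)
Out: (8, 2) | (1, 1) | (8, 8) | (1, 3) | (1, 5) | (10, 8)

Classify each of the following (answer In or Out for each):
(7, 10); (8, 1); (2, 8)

In, In, Out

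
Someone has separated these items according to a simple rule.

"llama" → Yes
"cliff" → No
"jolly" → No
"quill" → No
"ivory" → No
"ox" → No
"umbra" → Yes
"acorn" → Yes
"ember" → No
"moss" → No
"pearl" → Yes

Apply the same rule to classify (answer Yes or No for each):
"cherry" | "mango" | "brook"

No, Yes, No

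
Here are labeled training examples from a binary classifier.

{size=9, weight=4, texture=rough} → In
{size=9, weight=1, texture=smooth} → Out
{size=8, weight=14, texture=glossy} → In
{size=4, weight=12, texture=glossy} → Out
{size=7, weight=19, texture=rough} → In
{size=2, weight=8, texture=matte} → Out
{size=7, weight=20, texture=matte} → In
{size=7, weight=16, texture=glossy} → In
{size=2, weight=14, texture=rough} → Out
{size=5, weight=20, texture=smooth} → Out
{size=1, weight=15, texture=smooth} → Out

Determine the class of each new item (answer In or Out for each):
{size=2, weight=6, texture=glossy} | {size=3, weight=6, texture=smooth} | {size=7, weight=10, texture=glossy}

Out, Out, In

The rule appears to be: size ≥ 7 AND weight ≥ 4.
{size=2, weight=6, texture=glossy} → size = 2, weight = 6 → Out. {size=3, weight=6, texture=smooth} → size = 3, weight = 6 → Out. {size=7, weight=10, texture=glossy} → size = 7, weight = 10 → In.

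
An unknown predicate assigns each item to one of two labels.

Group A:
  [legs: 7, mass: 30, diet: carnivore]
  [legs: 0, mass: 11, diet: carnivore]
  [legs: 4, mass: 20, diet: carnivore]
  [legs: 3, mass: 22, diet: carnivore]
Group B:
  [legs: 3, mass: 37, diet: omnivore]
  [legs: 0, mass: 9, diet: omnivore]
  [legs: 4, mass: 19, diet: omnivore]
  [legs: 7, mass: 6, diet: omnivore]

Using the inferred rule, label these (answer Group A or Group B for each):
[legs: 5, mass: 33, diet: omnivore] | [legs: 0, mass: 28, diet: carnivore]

Group B, Group A

A rule that fits every label: diet is carnivore — true of each 'Group A' example, false of each 'Group B' one.
[legs: 5, mass: 33, diet: omnivore]: Group B (diet is omnivore). [legs: 0, mass: 28, diet: carnivore]: Group A (diet is carnivore).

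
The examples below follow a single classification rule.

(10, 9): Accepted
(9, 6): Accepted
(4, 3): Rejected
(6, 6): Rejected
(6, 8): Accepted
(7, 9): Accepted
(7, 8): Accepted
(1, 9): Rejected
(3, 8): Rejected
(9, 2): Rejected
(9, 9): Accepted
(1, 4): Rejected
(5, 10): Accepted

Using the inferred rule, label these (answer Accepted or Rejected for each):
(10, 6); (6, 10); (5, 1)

A rule that fits every label: sum ≥ 14 — true of each 'Accepted' example, false of each 'Rejected' one.
(10, 6): 10+6 = 16, has this property → Accepted.
(6, 10): 6+10 = 16, has this property → Accepted.
(5, 1): 5+1 = 6, does not pass → Rejected.

Accepted, Accepted, Rejected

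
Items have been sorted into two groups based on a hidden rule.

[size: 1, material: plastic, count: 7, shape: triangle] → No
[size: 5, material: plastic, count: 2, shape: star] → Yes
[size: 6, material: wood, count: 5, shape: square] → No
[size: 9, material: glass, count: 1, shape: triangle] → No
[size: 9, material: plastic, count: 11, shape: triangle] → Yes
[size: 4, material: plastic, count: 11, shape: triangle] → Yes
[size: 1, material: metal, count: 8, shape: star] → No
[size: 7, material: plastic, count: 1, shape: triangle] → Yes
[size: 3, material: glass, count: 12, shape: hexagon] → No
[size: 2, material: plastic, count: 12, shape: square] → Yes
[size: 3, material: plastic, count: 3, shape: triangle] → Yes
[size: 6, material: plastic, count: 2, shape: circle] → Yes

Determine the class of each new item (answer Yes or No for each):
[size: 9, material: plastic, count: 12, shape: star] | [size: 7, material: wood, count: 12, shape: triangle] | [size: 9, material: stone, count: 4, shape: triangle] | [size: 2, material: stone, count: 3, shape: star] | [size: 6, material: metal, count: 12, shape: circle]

Rule: material is plastic AND size ≥ 2. This holds for each 'Yes' example and fails for each 'No' one.

Yes, No, No, No, No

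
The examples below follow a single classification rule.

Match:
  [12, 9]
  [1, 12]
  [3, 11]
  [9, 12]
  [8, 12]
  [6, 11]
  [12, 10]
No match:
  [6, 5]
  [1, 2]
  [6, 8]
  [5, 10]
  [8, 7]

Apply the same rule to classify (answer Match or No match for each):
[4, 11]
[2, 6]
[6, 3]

Match, No match, No match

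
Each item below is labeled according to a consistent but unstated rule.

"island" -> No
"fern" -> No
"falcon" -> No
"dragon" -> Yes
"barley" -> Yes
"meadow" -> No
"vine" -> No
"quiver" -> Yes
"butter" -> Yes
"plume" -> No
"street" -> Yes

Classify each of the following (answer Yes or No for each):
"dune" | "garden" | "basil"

No, Yes, No

The classifier is using: length 6 AND contains 'r'.
"dune": No (length 4, no 'r').
"garden": Yes (length 6, has 'r').
"basil": No (length 5, no 'r').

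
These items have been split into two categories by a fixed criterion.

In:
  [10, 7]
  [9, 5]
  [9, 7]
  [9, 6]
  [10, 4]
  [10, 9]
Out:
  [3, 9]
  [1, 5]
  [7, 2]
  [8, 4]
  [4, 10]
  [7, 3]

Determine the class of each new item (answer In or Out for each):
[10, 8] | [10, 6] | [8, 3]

The classifier is using: first ≥ 9.
[10, 8]: In (first 10). [10, 6]: In (first 10). [8, 3]: Out (first 8).

In, In, Out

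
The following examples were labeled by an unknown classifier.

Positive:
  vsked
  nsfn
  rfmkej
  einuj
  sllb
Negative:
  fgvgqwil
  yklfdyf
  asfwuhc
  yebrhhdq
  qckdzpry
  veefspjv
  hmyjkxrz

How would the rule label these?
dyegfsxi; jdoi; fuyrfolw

One predicate separates the groups cleanly: length ≤ 6.

Negative, Positive, Negative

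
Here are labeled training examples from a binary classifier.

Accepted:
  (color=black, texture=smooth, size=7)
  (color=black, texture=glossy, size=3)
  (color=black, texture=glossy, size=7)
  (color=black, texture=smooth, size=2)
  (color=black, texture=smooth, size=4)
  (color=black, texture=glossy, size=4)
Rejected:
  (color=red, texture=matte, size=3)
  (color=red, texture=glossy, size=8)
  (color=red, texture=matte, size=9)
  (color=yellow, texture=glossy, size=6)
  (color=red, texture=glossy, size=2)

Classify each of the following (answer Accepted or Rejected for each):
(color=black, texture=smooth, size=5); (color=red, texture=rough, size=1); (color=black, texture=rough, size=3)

Accepted, Rejected, Accepted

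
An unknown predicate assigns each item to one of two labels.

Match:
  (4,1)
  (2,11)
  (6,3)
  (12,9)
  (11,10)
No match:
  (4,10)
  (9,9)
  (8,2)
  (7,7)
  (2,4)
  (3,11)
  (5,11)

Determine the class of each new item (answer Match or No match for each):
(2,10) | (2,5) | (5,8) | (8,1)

All 'Match' examples share one property — sum is odd — and every 'No match' example lacks it.
(2,10) — 2+10 = 12, hence No match. (2,5) — 2+5 = 7, hence Match. (5,8) — 5+8 = 13, hence Match. (8,1) — 8+1 = 9, hence Match.

No match, Match, Match, Match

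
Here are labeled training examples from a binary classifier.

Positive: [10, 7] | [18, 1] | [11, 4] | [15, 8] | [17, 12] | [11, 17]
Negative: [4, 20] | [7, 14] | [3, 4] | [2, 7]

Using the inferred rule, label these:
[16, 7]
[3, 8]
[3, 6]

Positive, Negative, Negative

The rule appears to be: first ≥ 8.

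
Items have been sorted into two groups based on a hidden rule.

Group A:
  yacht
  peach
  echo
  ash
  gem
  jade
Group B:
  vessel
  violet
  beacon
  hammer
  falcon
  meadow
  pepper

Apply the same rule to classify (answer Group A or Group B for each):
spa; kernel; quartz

Rule: length ≤ 5. This holds for each 'Group A' example and fails for each 'Group B' one.
spa — length 3, hence Group A. kernel — length 6, hence Group B. quartz — length 6, hence Group B.

Group A, Group B, Group B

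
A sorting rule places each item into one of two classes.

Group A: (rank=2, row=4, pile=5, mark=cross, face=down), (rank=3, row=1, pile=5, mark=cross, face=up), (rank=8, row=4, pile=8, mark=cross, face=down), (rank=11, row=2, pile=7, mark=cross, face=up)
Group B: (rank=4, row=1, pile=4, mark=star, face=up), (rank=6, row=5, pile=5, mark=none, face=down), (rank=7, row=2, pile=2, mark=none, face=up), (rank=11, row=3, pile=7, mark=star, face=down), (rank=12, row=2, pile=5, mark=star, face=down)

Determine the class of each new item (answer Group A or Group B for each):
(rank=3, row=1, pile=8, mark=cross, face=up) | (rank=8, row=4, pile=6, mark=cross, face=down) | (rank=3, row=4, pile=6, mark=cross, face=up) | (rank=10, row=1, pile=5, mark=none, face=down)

Group A, Group A, Group A, Group B

Rule: mark is cross. This holds for each 'Group A' example and fails for each 'Group B' one.
(rank=3, row=1, pile=8, mark=cross, face=up) — mark is cross, hence Group A.
(rank=8, row=4, pile=6, mark=cross, face=down) — mark is cross, hence Group A.
(rank=3, row=4, pile=6, mark=cross, face=up) — mark is cross, hence Group A.
(rank=10, row=1, pile=5, mark=none, face=down) — mark is none, hence Group B.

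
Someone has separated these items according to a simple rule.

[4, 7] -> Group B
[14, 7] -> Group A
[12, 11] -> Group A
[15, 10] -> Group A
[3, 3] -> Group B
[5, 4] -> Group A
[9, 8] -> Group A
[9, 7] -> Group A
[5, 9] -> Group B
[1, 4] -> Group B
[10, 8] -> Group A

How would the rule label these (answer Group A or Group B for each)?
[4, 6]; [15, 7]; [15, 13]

A rule that fits every label: first > second — true of each 'Group A' example, false of each 'Group B' one.
[4, 6]: Group B (4 < 6). [15, 7]: Group A (15 > 7). [15, 13]: Group A (15 > 13).

Group B, Group A, Group A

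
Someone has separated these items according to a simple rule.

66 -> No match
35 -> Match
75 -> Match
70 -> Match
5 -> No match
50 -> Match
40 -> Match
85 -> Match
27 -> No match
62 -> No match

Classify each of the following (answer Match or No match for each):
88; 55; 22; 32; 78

No match, Match, No match, No match, No match

One predicate separates the groups cleanly: multiple of 5 AND at least 27.
88 — 88 = 5·17 + 3, 88 ≥ 27, hence No match. 55 — 55 = 5·11, 55 ≥ 27, hence Match. 22 — 22 = 5·4 + 2, 22 < 27, hence No match. 32 — 32 = 5·6 + 2, 32 ≥ 27, hence No match. 78 — 78 = 5·15 + 3, 78 ≥ 27, hence No match.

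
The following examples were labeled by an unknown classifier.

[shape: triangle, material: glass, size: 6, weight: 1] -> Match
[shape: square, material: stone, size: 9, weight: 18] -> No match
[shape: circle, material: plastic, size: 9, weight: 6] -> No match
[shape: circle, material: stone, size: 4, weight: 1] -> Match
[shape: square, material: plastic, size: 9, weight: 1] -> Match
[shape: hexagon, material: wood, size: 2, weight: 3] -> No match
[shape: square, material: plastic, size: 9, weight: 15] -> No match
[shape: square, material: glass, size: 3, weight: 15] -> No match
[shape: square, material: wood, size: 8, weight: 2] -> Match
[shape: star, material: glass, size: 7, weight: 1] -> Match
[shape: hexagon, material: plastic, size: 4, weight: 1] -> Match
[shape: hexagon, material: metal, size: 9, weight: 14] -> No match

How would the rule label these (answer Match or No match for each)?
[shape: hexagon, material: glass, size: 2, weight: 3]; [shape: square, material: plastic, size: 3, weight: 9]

No match, No match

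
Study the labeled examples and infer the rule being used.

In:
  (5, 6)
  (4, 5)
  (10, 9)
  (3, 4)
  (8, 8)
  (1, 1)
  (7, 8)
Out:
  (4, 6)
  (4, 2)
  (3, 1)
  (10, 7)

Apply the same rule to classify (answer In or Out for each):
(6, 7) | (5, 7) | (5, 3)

In, Out, Out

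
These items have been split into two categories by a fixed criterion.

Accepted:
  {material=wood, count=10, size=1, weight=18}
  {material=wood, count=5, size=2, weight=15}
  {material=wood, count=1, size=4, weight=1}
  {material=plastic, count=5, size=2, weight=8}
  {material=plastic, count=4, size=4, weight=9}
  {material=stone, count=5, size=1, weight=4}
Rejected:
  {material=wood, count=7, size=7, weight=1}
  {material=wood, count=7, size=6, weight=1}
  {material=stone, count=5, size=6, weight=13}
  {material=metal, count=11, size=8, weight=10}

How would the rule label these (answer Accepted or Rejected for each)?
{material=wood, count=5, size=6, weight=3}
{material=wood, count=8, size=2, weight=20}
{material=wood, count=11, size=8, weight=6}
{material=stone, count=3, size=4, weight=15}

Rejected, Accepted, Rejected, Accepted

The rule appears to be: size ≤ 4.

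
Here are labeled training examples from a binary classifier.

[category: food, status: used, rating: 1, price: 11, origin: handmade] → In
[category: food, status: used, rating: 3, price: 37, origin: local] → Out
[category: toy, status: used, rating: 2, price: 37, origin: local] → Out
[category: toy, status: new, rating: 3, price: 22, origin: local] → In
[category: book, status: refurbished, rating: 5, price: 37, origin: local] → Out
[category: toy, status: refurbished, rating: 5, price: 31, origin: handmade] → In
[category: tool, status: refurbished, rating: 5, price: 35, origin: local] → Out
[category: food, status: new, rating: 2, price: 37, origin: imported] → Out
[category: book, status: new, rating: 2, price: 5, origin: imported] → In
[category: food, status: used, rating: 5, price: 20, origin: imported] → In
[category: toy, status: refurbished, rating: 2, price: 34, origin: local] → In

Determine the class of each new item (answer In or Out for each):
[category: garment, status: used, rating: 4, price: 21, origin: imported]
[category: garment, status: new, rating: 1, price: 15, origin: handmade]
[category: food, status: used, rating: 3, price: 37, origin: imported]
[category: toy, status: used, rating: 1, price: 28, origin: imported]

The simplest hypothesis consistent with all the labels is: price ≤ 34.
[category: garment, status: used, rating: 4, price: 21, origin: imported]: price = 21 — satisfies this, so In.
[category: garment, status: new, rating: 1, price: 15, origin: handmade]: price = 15 — satisfies this, so In.
[category: food, status: used, rating: 3, price: 37, origin: imported]: price = 37 — does not satisfy this, so Out.
[category: toy, status: used, rating: 1, price: 28, origin: imported]: price = 28 — satisfies this, so In.

In, In, Out, In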